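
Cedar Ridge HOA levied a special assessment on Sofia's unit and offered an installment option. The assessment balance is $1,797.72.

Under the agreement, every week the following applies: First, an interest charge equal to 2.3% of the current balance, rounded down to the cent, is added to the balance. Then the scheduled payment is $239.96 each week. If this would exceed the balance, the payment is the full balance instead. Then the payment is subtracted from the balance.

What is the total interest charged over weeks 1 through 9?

$198.49

Week 1: opening $1,797.72; interest $41.34 → $1,839.06; payment $239.96; balance $1,599.10
Week 2: opening $1,599.10; interest $36.77 → $1,635.87; payment $239.96; balance $1,395.91
Week 3: opening $1,395.91; interest $32.10 → $1,428.01; payment $239.96; balance $1,188.05
Week 4: opening $1,188.05; interest $27.32 → $1,215.37; payment $239.96; balance $975.41
Week 5: opening $975.41; interest $22.43 → $997.84; payment $239.96; balance $757.88
Week 6: opening $757.88; interest $17.43 → $775.31; payment $239.96; balance $535.35
Week 7: opening $535.35; interest $12.31 → $547.66; payment $239.96; balance $307.70
Week 8: opening $307.70; interest $7.07 → $314.77; payment $239.96; balance $74.81
Week 9: opening $74.81; interest $1.72 → $76.53; payment $76.53; balance $0.00
Total interest: $41.34 + $36.77 + $32.10 + $27.32 + $22.43 + $17.43 + $12.31 + $7.07 + $1.72 = $198.49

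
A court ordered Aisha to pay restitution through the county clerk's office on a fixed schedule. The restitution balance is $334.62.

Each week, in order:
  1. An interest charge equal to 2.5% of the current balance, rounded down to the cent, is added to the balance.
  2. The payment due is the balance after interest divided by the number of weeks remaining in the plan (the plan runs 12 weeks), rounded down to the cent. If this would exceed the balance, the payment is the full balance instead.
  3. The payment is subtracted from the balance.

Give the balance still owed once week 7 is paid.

$165.75

Week 1: $334.62 +$8.36 interest = $342.98; pay $28.58 → $314.40
Week 2: $314.40 +$7.86 interest = $322.26; pay $29.29 → $292.97
Week 3: $292.97 +$7.32 interest = $300.29; pay $30.02 → $270.27
Week 4: $270.27 +$6.75 interest = $277.02; pay $30.78 → $246.24
Week 5: $246.24 +$6.15 interest = $252.39; pay $31.54 → $220.85
Week 6: $220.85 +$5.52 interest = $226.37; pay $32.33 → $194.04
Week 7: $194.04 +$4.85 interest = $198.89; pay $33.14 → $165.75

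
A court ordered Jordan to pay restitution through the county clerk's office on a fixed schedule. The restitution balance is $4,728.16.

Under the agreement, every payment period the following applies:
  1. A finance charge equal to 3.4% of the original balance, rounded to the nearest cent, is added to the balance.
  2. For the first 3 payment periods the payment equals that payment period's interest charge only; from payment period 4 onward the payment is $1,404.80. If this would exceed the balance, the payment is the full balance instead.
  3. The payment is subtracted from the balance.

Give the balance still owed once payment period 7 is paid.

Payment period 1: $4,728.16 +$160.76 interest = $4,888.92; pay $160.76 → $4,728.16
Payment period 2: $4,728.16 +$160.76 interest = $4,888.92; pay $160.76 → $4,728.16
Payment period 3: $4,728.16 +$160.76 interest = $4,888.92; pay $160.76 → $4,728.16
Payment period 4: $4,728.16 +$160.76 interest = $4,888.92; pay $1,404.80 → $3,484.12
Payment period 5: $3,484.12 +$160.76 interest = $3,644.88; pay $1,404.80 → $2,240.08
Payment period 6: $2,240.08 +$160.76 interest = $2,400.84; pay $1,404.80 → $996.04
Payment period 7: $996.04 +$160.76 interest = $1,156.80; pay $1,156.80 → $0.00

$0.00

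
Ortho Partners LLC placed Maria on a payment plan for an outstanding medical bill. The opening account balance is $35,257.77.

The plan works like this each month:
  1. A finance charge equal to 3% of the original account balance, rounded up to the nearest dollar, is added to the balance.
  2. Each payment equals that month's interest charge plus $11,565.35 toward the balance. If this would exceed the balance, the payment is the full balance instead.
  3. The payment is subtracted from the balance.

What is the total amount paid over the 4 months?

Month 1: opening $35,257.77; interest $1,058.00 → $36,315.77; payment $12,623.35; balance $23,692.42
Month 2: opening $23,692.42; interest $1,058.00 → $24,750.42; payment $12,623.35; balance $12,127.07
Month 3: opening $12,127.07; interest $1,058.00 → $13,185.07; payment $12,623.35; balance $561.72
Month 4: opening $561.72; interest $1,058.00 → $1,619.72; payment $1,619.72; balance $0.00
Total paid: $39,489.77

$39,489.77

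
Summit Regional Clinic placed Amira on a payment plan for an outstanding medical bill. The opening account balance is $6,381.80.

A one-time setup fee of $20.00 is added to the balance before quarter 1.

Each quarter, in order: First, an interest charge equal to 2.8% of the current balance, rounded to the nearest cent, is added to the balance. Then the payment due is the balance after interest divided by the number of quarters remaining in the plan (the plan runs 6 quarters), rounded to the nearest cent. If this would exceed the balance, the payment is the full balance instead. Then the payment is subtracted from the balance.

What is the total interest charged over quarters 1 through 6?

$657.50

Quarter 1: $6,401.80 +$179.25 interest = $6,581.05; pay $1,096.84 → $5,484.21
Quarter 2: $5,484.21 +$153.56 interest = $5,637.77; pay $1,127.55 → $4,510.22
Quarter 3: $4,510.22 +$126.29 interest = $4,636.51; pay $1,159.13 → $3,477.38
Quarter 4: $3,477.38 +$97.37 interest = $3,574.75; pay $1,191.58 → $2,383.17
Quarter 5: $2,383.17 +$66.73 interest = $2,449.90; pay $1,224.95 → $1,224.95
Quarter 6: $1,224.95 +$34.30 interest = $1,259.25; pay $1,259.25 → $0.00
Total interest: $179.25 + $153.56 + $126.29 + $97.37 + $66.73 + $34.30 = $657.50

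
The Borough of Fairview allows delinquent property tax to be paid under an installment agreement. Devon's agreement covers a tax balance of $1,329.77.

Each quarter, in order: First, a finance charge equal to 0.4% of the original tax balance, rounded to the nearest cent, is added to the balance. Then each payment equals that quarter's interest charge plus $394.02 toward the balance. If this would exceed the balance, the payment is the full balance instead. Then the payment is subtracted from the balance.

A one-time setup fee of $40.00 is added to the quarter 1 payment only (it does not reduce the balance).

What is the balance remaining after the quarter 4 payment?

Quarter 1: opening $1,329.77; interest $5.32 → $1,335.09; payment $399.34 (+ $40.00 fee); balance $935.75
Quarter 2: opening $935.75; interest $5.32 → $941.07; payment $399.34; balance $541.73
Quarter 3: opening $541.73; interest $5.32 → $547.05; payment $399.34; balance $147.71
Quarter 4: opening $147.71; interest $5.32 → $153.03; payment $153.03; balance $0.00

$0.00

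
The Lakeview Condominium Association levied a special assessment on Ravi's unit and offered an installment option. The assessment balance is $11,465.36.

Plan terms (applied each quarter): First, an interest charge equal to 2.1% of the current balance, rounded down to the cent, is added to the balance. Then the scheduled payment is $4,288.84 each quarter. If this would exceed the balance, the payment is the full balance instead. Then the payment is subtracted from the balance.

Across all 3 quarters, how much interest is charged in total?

$465.49

Quarter 1: opening $11,465.36; interest $240.77 → $11,706.13; payment $4,288.84; balance $7,417.29
Quarter 2: opening $7,417.29; interest $155.76 → $7,573.05; payment $4,288.84; balance $3,284.21
Quarter 3: opening $3,284.21; interest $68.96 → $3,353.17; payment $3,353.17; balance $0.00
Total interest: $240.77 + $155.76 + $68.96 = $465.49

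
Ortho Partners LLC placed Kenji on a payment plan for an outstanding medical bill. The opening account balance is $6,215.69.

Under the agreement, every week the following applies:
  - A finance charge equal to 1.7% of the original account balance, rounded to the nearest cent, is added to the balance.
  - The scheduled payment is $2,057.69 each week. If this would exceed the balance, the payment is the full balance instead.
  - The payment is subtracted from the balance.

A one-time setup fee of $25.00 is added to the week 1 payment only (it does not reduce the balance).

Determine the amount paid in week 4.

$465.30

Week 1: $6,215.69 +$105.67 interest = $6,321.36; pay $2,057.69 (+ $25.00 fee) → $4,263.67
Week 2: $4,263.67 +$105.67 interest = $4,369.34; pay $2,057.69 → $2,311.65
Week 3: $2,311.65 +$105.67 interest = $2,417.32; pay $2,057.69 → $359.63
Week 4: $359.63 +$105.67 interest = $465.30; pay $465.30 → $0.00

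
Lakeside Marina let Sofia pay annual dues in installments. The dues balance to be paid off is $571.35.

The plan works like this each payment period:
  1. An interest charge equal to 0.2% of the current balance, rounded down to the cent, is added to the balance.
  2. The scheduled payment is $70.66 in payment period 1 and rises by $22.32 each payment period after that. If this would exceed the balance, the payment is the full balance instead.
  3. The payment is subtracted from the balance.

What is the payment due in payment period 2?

$92.98

Payment period 1: opening $571.35; interest $1.14 → $572.49; payment $70.66; balance $501.83
Payment period 2: opening $501.83; interest $1.00 → $502.83; payment $92.98; balance $409.85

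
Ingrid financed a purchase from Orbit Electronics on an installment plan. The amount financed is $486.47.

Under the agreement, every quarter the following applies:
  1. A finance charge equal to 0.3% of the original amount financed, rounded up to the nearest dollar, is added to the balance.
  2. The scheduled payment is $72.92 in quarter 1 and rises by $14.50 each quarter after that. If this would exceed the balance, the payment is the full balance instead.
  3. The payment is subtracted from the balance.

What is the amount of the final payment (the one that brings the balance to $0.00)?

$117.79

Quarter 1: opening $486.47; interest $2.00 → $488.47; payment $72.92; balance $415.55
Quarter 2: opening $415.55; interest $2.00 → $417.55; payment $87.42; balance $330.13
Quarter 3: opening $330.13; interest $2.00 → $332.13; payment $101.92; balance $230.21
Quarter 4: opening $230.21; interest $2.00 → $232.21; payment $116.42; balance $115.79
Quarter 5: opening $115.79; interest $2.00 → $117.79; payment $117.79; balance $0.00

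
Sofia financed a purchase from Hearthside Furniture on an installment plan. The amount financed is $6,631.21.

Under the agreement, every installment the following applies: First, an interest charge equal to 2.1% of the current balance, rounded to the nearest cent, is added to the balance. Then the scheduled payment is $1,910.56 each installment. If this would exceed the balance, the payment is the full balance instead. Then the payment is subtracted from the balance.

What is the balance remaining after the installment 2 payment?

Installment 1: opening $6,631.21; interest $139.26 → $6,770.47; payment $1,910.56; balance $4,859.91
Installment 2: opening $4,859.91; interest $102.06 → $4,961.97; payment $1,910.56; balance $3,051.41

$3,051.41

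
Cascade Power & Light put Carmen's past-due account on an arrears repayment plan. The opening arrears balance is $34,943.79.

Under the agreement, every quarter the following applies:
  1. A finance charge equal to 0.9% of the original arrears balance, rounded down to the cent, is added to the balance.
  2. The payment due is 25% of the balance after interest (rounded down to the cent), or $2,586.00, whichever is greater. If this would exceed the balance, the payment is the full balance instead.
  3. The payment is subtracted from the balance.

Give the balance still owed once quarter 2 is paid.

# | Opening | Interest | Payment | End bal
1 | $34,943.79 | $314.49 | $8,814.57 | $26,443.71
2 | $26,443.71 | $314.49 | $6,689.55 | $20,068.65

$20,068.65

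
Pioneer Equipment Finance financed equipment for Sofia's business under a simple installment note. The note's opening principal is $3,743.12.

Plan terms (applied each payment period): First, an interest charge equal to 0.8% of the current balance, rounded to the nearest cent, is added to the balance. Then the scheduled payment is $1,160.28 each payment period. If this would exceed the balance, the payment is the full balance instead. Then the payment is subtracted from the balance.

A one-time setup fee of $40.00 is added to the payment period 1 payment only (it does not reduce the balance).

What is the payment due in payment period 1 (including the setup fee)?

Payment period 1: $3,743.12 +$29.94 interest = $3,773.06; pay $1,160.28 (+ $40.00 fee) → $2,612.78

$1,200.28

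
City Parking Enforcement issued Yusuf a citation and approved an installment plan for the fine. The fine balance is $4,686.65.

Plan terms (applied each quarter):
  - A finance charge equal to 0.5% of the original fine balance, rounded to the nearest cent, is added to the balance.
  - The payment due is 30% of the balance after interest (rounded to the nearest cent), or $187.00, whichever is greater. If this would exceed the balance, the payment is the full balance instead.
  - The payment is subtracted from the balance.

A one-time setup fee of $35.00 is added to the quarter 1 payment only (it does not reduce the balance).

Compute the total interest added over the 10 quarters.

$234.30

Quarter 1: $4,686.65 +$23.43 interest = $4,710.08; pay $1,413.02 (+ $35.00 fee) → $3,297.06
Quarter 2: $3,297.06 +$23.43 interest = $3,320.49; pay $996.15 → $2,324.34
Quarter 3: $2,324.34 +$23.43 interest = $2,347.77; pay $704.33 → $1,643.44
Quarter 4: $1,643.44 +$23.43 interest = $1,666.87; pay $500.06 → $1,166.81
Quarter 5: $1,166.81 +$23.43 interest = $1,190.24; pay $357.07 → $833.17
Quarter 6: $833.17 +$23.43 interest = $856.60; pay $256.98 → $599.62
Quarter 7: $599.62 +$23.43 interest = $623.05; pay $187.00 → $436.05
Quarter 8: $436.05 +$23.43 interest = $459.48; pay $187.00 → $272.48
Quarter 9: $272.48 +$23.43 interest = $295.91; pay $187.00 → $108.91
Quarter 10: $108.91 +$23.43 interest = $132.34; pay $132.34 → $0.00
Total interest: $23.43 + $23.43 + $23.43 + $23.43 + $23.43 + $23.43 + $23.43 + $23.43 + $23.43 + $23.43 = $234.30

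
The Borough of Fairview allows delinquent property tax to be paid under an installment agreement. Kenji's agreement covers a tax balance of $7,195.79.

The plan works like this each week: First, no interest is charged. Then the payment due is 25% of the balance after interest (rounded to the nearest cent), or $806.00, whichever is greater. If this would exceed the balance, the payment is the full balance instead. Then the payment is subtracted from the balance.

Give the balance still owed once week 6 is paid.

$617.72

Week 1: opening $7,195.79; payment $1,798.95; balance $5,396.84
Week 2: opening $5,396.84; payment $1,349.21; balance $4,047.63
Week 3: opening $4,047.63; payment $1,011.91; balance $3,035.72
Week 4: opening $3,035.72; payment $806.00; balance $2,229.72
Week 5: opening $2,229.72; payment $806.00; balance $1,423.72
Week 6: opening $1,423.72; payment $806.00; balance $617.72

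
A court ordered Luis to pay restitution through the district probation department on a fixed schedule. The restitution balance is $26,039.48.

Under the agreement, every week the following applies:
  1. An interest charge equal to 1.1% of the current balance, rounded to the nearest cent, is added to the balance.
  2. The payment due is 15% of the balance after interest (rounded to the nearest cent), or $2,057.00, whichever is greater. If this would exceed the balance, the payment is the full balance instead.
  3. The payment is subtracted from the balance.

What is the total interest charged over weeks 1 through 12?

$1,569.37

Week 1: $26,039.48 +$286.43 interest = $26,325.91; pay $3,948.89 → $22,377.02
Week 2: $22,377.02 +$246.15 interest = $22,623.17; pay $3,393.48 → $19,229.69
Week 3: $19,229.69 +$211.53 interest = $19,441.22; pay $2,916.18 → $16,525.04
Week 4: $16,525.04 +$181.78 interest = $16,706.82; pay $2,506.02 → $14,200.80
Week 5: $14,200.80 +$156.21 interest = $14,357.01; pay $2,153.55 → $12,203.46
Week 6: $12,203.46 +$134.24 interest = $12,337.70; pay $2,057.00 → $10,280.70
Week 7: $10,280.70 +$113.09 interest = $10,393.79; pay $2,057.00 → $8,336.79
Week 8: $8,336.79 +$91.70 interest = $8,428.49; pay $2,057.00 → $6,371.49
Week 9: $6,371.49 +$70.09 interest = $6,441.58; pay $2,057.00 → $4,384.58
Week 10: $4,384.58 +$48.23 interest = $4,432.81; pay $2,057.00 → $2,375.81
Week 11: $2,375.81 +$26.13 interest = $2,401.94; pay $2,057.00 → $344.94
Week 12: $344.94 +$3.79 interest = $348.73; pay $348.73 → $0.00
Total interest: $286.43 + $246.15 + $211.53 + $181.78 + $156.21 + $134.24 + $113.09 + $91.70 + $70.09 + $48.23 + $26.13 + $3.79 = $1,569.37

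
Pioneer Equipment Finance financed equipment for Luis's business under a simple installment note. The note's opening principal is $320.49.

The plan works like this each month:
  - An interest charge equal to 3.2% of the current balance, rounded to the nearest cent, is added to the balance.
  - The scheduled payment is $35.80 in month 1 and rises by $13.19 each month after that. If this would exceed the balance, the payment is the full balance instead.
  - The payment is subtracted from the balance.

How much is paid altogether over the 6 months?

Month 1: opening $320.49; interest $10.26 → $330.75; payment $35.80; balance $294.95
Month 2: opening $294.95; interest $9.44 → $304.39; payment $48.99; balance $255.40
Month 3: opening $255.40; interest $8.17 → $263.57; payment $62.18; balance $201.39
Month 4: opening $201.39; interest $6.44 → $207.83; payment $75.37; balance $132.46
Month 5: opening $132.46; interest $4.24 → $136.70; payment $88.56; balance $48.14
Month 6: opening $48.14; interest $1.54 → $49.68; payment $49.68; balance $0.00
Total paid: $360.58

$360.58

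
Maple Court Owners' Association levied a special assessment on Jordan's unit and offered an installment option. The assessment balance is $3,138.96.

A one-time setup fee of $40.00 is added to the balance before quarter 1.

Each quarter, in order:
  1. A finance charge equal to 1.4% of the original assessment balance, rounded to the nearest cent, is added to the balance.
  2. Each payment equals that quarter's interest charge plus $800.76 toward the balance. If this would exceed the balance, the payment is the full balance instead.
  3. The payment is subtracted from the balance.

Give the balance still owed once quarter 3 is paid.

Quarter 1: $3,178.96 +$43.95 interest = $3,222.91; pay $844.71 → $2,378.20
Quarter 2: $2,378.20 +$43.95 interest = $2,422.15; pay $844.71 → $1,577.44
Quarter 3: $1,577.44 +$43.95 interest = $1,621.39; pay $844.71 → $776.68

$776.68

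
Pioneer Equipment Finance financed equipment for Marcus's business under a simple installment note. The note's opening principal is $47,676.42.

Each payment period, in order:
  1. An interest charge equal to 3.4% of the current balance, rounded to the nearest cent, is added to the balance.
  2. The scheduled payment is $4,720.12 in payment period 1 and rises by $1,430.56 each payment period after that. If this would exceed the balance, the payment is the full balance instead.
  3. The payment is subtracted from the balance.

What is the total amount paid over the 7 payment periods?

# | Opening | Interest | Payment | End bal
1 | $47,676.42 | $1,621.00 | $4,720.12 | $44,577.30
2 | $44,577.30 | $1,515.63 | $6,150.68 | $39,942.25
3 | $39,942.25 | $1,358.04 | $7,581.24 | $33,719.05
4 | $33,719.05 | $1,146.45 | $9,011.80 | $25,853.70
5 | $25,853.70 | $879.03 | $10,442.36 | $16,290.37
6 | $16,290.37 | $553.87 | $11,872.92 | $4,971.32
7 | $4,971.32 | $169.02 | $5,140.34 | $0.00
Total paid: $54,919.46

$54,919.46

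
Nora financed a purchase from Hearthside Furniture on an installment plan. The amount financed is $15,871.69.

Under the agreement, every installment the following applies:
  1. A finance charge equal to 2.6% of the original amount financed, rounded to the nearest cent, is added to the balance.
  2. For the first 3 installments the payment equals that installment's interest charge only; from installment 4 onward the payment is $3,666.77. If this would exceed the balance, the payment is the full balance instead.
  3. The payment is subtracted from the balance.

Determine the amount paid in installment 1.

$412.66

Installment 1: $15,871.69 +$412.66 interest = $16,284.35; pay $412.66 → $15,871.69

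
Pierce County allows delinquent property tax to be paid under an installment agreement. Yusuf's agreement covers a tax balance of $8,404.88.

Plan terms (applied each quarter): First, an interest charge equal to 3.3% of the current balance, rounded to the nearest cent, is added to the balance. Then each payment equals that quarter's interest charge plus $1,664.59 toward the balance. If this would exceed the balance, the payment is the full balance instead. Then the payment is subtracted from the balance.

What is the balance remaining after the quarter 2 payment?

$5,075.70

Quarter 1: $8,404.88 +$277.36 interest = $8,682.24; pay $1,941.95 → $6,740.29
Quarter 2: $6,740.29 +$222.43 interest = $6,962.72; pay $1,887.02 → $5,075.70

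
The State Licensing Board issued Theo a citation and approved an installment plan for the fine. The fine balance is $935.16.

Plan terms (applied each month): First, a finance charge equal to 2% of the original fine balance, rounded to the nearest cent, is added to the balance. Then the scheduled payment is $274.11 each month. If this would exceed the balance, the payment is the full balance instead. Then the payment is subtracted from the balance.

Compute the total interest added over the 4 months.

$74.80

Month 1: opening $935.16; interest $18.70 → $953.86; payment $274.11; balance $679.75
Month 2: opening $679.75; interest $18.70 → $698.45; payment $274.11; balance $424.34
Month 3: opening $424.34; interest $18.70 → $443.04; payment $274.11; balance $168.93
Month 4: opening $168.93; interest $18.70 → $187.63; payment $187.63; balance $0.00
Total interest: $18.70 + $18.70 + $18.70 + $18.70 = $74.80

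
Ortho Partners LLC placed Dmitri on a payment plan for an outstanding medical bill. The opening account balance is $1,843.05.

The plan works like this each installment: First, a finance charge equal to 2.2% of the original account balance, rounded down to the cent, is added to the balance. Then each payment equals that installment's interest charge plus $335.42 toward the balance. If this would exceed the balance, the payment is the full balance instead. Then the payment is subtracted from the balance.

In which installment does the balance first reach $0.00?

Installment 1: $1,843.05 +$40.54 interest = $1,883.59; pay $375.96 → $1,507.63
Installment 2: $1,507.63 +$40.54 interest = $1,548.17; pay $375.96 → $1,172.21
Installment 3: $1,172.21 +$40.54 interest = $1,212.75; pay $375.96 → $836.79
Installment 4: $836.79 +$40.54 interest = $877.33; pay $375.96 → $501.37
Installment 5: $501.37 +$40.54 interest = $541.91; pay $375.96 → $165.95
Installment 6: $165.95 +$40.54 interest = $206.49; pay $206.49 → $0.00
Balance reaches $0.00 in installment 6.

6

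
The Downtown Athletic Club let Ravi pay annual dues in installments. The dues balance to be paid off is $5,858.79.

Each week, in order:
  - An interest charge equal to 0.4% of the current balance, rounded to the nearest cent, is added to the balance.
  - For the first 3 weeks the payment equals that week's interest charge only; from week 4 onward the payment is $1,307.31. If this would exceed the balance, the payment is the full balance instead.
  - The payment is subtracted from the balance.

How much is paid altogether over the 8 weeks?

$5,994.73

Week 1: $5,858.79 +$23.44 interest = $5,882.23; pay $23.44 → $5,858.79
Week 2: $5,858.79 +$23.44 interest = $5,882.23; pay $23.44 → $5,858.79
Week 3: $5,858.79 +$23.44 interest = $5,882.23; pay $23.44 → $5,858.79
Week 4: $5,858.79 +$23.44 interest = $5,882.23; pay $1,307.31 → $4,574.92
Week 5: $4,574.92 +$18.30 interest = $4,593.22; pay $1,307.31 → $3,285.91
Week 6: $3,285.91 +$13.14 interest = $3,299.05; pay $1,307.31 → $1,991.74
Week 7: $1,991.74 +$7.97 interest = $1,999.71; pay $1,307.31 → $692.40
Week 8: $692.40 +$2.77 interest = $695.17; pay $695.17 → $0.00
Total paid: $5,994.73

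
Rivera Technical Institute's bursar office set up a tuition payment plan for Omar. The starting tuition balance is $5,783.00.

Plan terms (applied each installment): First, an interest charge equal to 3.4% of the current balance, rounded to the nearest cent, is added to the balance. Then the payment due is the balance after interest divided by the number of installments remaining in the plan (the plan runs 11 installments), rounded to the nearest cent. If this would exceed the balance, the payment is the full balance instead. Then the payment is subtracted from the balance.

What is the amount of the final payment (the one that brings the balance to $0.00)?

$759.42

Installment 1: opening $5,783.00; interest $196.62 → $5,979.62; payment $543.60; balance $5,436.02
Installment 2: opening $5,436.02; interest $184.82 → $5,620.84; payment $562.08; balance $5,058.76
Installment 3: opening $5,058.76; interest $172.00 → $5,230.76; payment $581.20; balance $4,649.56
Installment 4: opening $4,649.56; interest $158.09 → $4,807.65; payment $600.96; balance $4,206.69
Installment 5: opening $4,206.69; interest $143.03 → $4,349.72; payment $621.39; balance $3,728.33
Installment 6: opening $3,728.33; interest $126.76 → $3,855.09; payment $642.52; balance $3,212.57
Installment 7: opening $3,212.57; interest $109.23 → $3,321.80; payment $664.36; balance $2,657.44
Installment 8: opening $2,657.44; interest $90.35 → $2,747.79; payment $686.95; balance $2,060.84
Installment 9: opening $2,060.84; interest $70.07 → $2,130.91; payment $710.30; balance $1,420.61
Installment 10: opening $1,420.61; interest $48.30 → $1,468.91; payment $734.46; balance $734.45
Installment 11: opening $734.45; interest $24.97 → $759.42; payment $759.42; balance $0.00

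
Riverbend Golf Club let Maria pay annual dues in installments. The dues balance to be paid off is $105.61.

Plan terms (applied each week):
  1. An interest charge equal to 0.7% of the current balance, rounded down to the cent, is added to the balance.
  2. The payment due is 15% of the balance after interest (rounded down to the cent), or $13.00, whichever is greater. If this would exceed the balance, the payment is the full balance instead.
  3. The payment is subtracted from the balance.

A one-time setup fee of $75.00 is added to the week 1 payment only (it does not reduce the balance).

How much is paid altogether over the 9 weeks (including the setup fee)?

$183.86

Week 1: opening $105.61; interest $0.73 → $106.34; payment $15.95 (+ $75.00 fee); balance $90.39
Week 2: opening $90.39; interest $0.63 → $91.02; payment $13.65; balance $77.37
Week 3: opening $77.37; interest $0.54 → $77.91; payment $13.00; balance $64.91
Week 4: opening $64.91; interest $0.45 → $65.36; payment $13.00; balance $52.36
Week 5: opening $52.36; interest $0.36 → $52.72; payment $13.00; balance $39.72
Week 6: opening $39.72; interest $0.27 → $39.99; payment $13.00; balance $26.99
Week 7: opening $26.99; interest $0.18 → $27.17; payment $13.00; balance $14.17
Week 8: opening $14.17; interest $0.09 → $14.26; payment $13.00; balance $1.26
Week 9: opening $1.26; interest $0.00 → $1.26; payment $1.26; balance $0.00
Total paid: $183.86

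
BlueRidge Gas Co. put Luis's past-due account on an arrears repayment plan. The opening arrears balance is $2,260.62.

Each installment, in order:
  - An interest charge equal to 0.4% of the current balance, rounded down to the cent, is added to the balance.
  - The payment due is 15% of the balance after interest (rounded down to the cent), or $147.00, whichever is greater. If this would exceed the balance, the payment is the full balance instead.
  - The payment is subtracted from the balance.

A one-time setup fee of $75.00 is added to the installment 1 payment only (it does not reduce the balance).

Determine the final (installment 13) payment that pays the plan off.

# | Opening | Interest | Payment | Fee | End bal
1 | $2,260.62 | $9.04 | $340.44 | $75.00 | $1,929.22
2 | $1,929.22 | $7.71 | $290.53 | — | $1,646.40
3 | $1,646.40 | $6.58 | $247.94 | — | $1,405.04
4 | $1,405.04 | $5.62 | $211.59 | — | $1,199.07
5 | $1,199.07 | $4.79 | $180.57 | — | $1,023.29
6 | $1,023.29 | $4.09 | $154.10 | — | $873.28
7 | $873.28 | $3.49 | $147.00 | — | $729.77
8 | $729.77 | $2.91 | $147.00 | — | $585.68
9 | $585.68 | $2.34 | $147.00 | — | $441.02
10 | $441.02 | $1.76 | $147.00 | — | $295.78
11 | $295.78 | $1.18 | $147.00 | — | $149.96
12 | $149.96 | $0.59 | $147.00 | — | $3.55
13 | $3.55 | $0.01 | $3.56 | — | $0.00

$3.56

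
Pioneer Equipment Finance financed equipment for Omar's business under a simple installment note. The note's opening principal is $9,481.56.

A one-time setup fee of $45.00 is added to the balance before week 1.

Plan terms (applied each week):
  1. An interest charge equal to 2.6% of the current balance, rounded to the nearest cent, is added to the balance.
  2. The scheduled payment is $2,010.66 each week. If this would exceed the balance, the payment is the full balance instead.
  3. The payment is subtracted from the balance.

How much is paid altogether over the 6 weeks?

$10,300.83

# | Opening | Interest | Payment | End bal
1 | $9,526.56 | $247.69 | $2,010.66 | $7,763.59
2 | $7,763.59 | $201.85 | $2,010.66 | $5,954.78
3 | $5,954.78 | $154.82 | $2,010.66 | $4,098.94
4 | $4,098.94 | $106.57 | $2,010.66 | $2,194.85
5 | $2,194.85 | $57.07 | $2,010.66 | $241.26
6 | $241.26 | $6.27 | $247.53 | $0.00
Total paid: $10,300.83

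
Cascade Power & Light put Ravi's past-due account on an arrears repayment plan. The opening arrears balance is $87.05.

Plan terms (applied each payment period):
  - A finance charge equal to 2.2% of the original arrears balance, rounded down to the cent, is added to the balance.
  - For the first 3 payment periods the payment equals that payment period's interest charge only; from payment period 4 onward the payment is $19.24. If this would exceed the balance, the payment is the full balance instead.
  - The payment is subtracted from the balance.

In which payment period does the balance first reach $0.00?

Payment period 1: $87.05 +$1.91 interest = $88.96; pay $1.91 → $87.05
Payment period 2: $87.05 +$1.91 interest = $88.96; pay $1.91 → $87.05
Payment period 3: $87.05 +$1.91 interest = $88.96; pay $1.91 → $87.05
Payment period 4: $87.05 +$1.91 interest = $88.96; pay $19.24 → $69.72
Payment period 5: $69.72 +$1.91 interest = $71.63; pay $19.24 → $52.39
Payment period 6: $52.39 +$1.91 interest = $54.30; pay $19.24 → $35.06
Payment period 7: $35.06 +$1.91 interest = $36.97; pay $19.24 → $17.73
Payment period 8: $17.73 +$1.91 interest = $19.64; pay $19.24 → $0.40
Payment period 9: $0.40 +$1.91 interest = $2.31; pay $2.31 → $0.00
Balance reaches $0.00 in payment period 9.

9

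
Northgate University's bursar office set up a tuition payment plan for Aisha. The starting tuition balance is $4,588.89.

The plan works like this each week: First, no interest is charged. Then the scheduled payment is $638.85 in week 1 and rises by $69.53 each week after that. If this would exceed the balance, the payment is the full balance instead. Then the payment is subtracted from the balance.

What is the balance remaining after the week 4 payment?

# | Opening | Payment | End bal
1 | $4,588.89 | $638.85 | $3,950.04
2 | $3,950.04 | $708.38 | $3,241.66
3 | $3,241.66 | $777.91 | $2,463.75
4 | $2,463.75 | $847.44 | $1,616.31

$1,616.31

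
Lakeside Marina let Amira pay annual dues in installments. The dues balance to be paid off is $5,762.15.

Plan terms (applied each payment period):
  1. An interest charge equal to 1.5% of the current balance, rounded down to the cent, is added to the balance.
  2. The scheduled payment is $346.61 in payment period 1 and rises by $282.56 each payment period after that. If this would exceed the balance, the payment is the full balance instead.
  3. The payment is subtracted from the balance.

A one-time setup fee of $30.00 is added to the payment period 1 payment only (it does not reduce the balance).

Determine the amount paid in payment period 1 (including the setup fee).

Payment period 1: $5,762.15 +$86.43 interest = $5,848.58; pay $346.61 (+ $30.00 fee) → $5,501.97

$376.61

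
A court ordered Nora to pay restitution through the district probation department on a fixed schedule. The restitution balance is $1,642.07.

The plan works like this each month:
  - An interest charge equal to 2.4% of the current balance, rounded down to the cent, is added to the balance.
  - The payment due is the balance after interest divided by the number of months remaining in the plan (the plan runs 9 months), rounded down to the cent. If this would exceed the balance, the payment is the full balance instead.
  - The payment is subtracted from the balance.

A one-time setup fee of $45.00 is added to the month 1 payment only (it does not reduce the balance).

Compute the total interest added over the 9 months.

$210.17

Month 1: $1,642.07 +$39.40 interest = $1,681.47; pay $186.83 (+ $45.00 fee) → $1,494.64
Month 2: $1,494.64 +$35.87 interest = $1,530.51; pay $191.31 → $1,339.20
Month 3: $1,339.20 +$32.14 interest = $1,371.34; pay $195.90 → $1,175.44
Month 4: $1,175.44 +$28.21 interest = $1,203.65; pay $200.60 → $1,003.05
Month 5: $1,003.05 +$24.07 interest = $1,027.12; pay $205.42 → $821.70
Month 6: $821.70 +$19.72 interest = $841.42; pay $210.35 → $631.07
Month 7: $631.07 +$15.14 interest = $646.21; pay $215.40 → $430.81
Month 8: $430.81 +$10.33 interest = $441.14; pay $220.57 → $220.57
Month 9: $220.57 +$5.29 interest = $225.86; pay $225.86 → $0.00
Total interest: $39.40 + $35.87 + $32.14 + $28.21 + $24.07 + $19.72 + $15.14 + $10.33 + $5.29 = $210.17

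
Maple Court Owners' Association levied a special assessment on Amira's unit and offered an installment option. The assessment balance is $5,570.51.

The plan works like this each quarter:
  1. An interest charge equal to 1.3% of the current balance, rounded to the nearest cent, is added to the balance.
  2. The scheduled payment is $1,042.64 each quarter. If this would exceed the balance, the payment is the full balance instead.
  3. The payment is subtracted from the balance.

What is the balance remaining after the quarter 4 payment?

$1,613.28

Quarter 1: opening $5,570.51; interest $72.42 → $5,642.93; payment $1,042.64; balance $4,600.29
Quarter 2: opening $4,600.29; interest $59.80 → $4,660.09; payment $1,042.64; balance $3,617.45
Quarter 3: opening $3,617.45; interest $47.03 → $3,664.48; payment $1,042.64; balance $2,621.84
Quarter 4: opening $2,621.84; interest $34.08 → $2,655.92; payment $1,042.64; balance $1,613.28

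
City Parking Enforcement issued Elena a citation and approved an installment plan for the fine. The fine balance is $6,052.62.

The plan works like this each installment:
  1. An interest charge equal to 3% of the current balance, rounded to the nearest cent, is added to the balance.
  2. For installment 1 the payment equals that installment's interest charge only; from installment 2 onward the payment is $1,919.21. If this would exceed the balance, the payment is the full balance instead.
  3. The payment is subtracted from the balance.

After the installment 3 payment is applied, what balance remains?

Installment 1: $6,052.62 +$181.58 interest = $6,234.20; pay $181.58 → $6,052.62
Installment 2: $6,052.62 +$181.58 interest = $6,234.20; pay $1,919.21 → $4,314.99
Installment 3: $4,314.99 +$129.45 interest = $4,444.44; pay $1,919.21 → $2,525.23

$2,525.23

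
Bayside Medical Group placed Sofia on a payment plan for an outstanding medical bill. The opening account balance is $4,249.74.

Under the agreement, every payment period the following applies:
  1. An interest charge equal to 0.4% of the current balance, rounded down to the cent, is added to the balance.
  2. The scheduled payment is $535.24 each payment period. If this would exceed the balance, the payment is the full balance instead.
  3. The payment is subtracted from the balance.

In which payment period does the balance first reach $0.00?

# | Opening | Interest | Payment | End bal
1 | $4,249.74 | $16.99 | $535.24 | $3,731.49
2 | $3,731.49 | $14.92 | $535.24 | $3,211.17
3 | $3,211.17 | $12.84 | $535.24 | $2,688.77
4 | $2,688.77 | $10.75 | $535.24 | $2,164.28
5 | $2,164.28 | $8.65 | $535.24 | $1,637.69
6 | $1,637.69 | $6.55 | $535.24 | $1,109.00
7 | $1,109.00 | $4.43 | $535.24 | $578.19
8 | $578.19 | $2.31 | $535.24 | $45.26
9 | $45.26 | $0.18 | $45.44 | $0.00
Balance reaches $0.00 in payment period 9.

9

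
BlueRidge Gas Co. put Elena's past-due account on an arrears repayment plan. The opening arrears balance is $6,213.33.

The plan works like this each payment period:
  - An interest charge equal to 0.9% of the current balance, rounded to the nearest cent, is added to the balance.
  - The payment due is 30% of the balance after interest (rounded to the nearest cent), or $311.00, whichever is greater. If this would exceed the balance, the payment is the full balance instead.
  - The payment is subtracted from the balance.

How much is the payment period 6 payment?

Payment period 1: opening $6,213.33; interest $55.92 → $6,269.25; payment $1,880.78; balance $4,388.47
Payment period 2: opening $4,388.47; interest $39.50 → $4,427.97; payment $1,328.39; balance $3,099.58
Payment period 3: opening $3,099.58; interest $27.90 → $3,127.48; payment $938.24; balance $2,189.24
Payment period 4: opening $2,189.24; interest $19.70 → $2,208.94; payment $662.68; balance $1,546.26
Payment period 5: opening $1,546.26; interest $13.92 → $1,560.18; payment $468.05; balance $1,092.13
Payment period 6: opening $1,092.13; interest $9.83 → $1,101.96; payment $330.59; balance $771.37

$330.59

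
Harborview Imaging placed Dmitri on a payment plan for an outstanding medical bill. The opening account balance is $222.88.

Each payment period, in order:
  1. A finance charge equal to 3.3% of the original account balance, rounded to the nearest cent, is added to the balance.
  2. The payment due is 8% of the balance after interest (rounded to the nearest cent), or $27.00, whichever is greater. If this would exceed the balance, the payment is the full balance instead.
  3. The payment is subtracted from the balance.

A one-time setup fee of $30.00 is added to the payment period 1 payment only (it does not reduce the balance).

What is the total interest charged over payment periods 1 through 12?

Payment period 1: opening $222.88; interest $7.36 → $230.24; payment $27.00 (+ $30.00 fee); balance $203.24
Payment period 2: opening $203.24; interest $7.36 → $210.60; payment $27.00; balance $183.60
Payment period 3: opening $183.60; interest $7.36 → $190.96; payment $27.00; balance $163.96
Payment period 4: opening $163.96; interest $7.36 → $171.32; payment $27.00; balance $144.32
Payment period 5: opening $144.32; interest $7.36 → $151.68; payment $27.00; balance $124.68
Payment period 6: opening $124.68; interest $7.36 → $132.04; payment $27.00; balance $105.04
Payment period 7: opening $105.04; interest $7.36 → $112.40; payment $27.00; balance $85.40
Payment period 8: opening $85.40; interest $7.36 → $92.76; payment $27.00; balance $65.76
Payment period 9: opening $65.76; interest $7.36 → $73.12; payment $27.00; balance $46.12
Payment period 10: opening $46.12; interest $7.36 → $53.48; payment $27.00; balance $26.48
Payment period 11: opening $26.48; interest $7.36 → $33.84; payment $27.00; balance $6.84
Payment period 12: opening $6.84; interest $7.36 → $14.20; payment $14.20; balance $0.00
Total interest: $7.36 + $7.36 + $7.36 + $7.36 + $7.36 + $7.36 + $7.36 + $7.36 + $7.36 + $7.36 + $7.36 + $7.36 = $88.32

$88.32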